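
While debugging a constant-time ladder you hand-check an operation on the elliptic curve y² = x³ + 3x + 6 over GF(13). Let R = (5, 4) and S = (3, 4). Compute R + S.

(5, 4) + (3, 4). λ = (4 - 4)/(3 - 5) ≡ 0/11 mod 13. 11⁻¹ ≡ 6 (mod 13) since 11·6 = 66 ≡ 1, so λ ≡ 0.
  x = λ² - 5 - 3 = 0 - 8 ≡ 5; y = λ·(5 - 5) - 4 ≡ 9. → (5, 9)

(5, 9)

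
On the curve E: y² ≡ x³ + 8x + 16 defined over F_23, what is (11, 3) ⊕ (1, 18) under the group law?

(11, 3) + (1, 18). λ = (18 - 3)/(1 - 11) ≡ 15/13 mod 23. 13⁻¹ ≡ 16 (mod 23), so λ ≡ 10.
  x = λ² - 11 - 1 = 100 - 12 ≡ 19; y = λ·(11 - 19) - 3 ≡ 9. → (19, 9)

(19, 9)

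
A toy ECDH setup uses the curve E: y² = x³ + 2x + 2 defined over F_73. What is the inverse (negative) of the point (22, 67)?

(22, 6)

-(22, 67) = (22, -67 mod 73) = (22, 6).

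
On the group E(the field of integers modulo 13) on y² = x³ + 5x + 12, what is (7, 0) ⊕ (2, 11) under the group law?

(7, 0) + (2, 11). λ = (11 - 0)/(2 - 7) ≡ 11/8 mod 13. 8⁻¹ ≡ 5 (mod 13), so λ ≡ 3.
  x = λ² - 7 - 2 = 9 - 9 ≡ 0; y = λ·(7 - 0) - 0 ≡ 8. → (0, 8)

(0, 8)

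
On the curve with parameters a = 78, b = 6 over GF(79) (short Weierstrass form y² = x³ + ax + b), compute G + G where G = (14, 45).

tangent at (14, 45): λ = (3·14² + 78)/(2·45) ≡ 34/11. 11⁻¹ ≡ 36 (mod 79) since 11·36 = 396 ≡ 1, so λ ≡ 34·36 ≡ 39.
  x = λ² - 14 - 14 = 1521 - 28 ≡ 71; y = λ·(14 - 71) - 45 ≡ 23. → (71, 23)

(71, 23)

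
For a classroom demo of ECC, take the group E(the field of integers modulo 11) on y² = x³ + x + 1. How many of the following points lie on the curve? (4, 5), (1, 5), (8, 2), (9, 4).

3

(4, 5): 5² ≡ 3, rhs ≡ 3 → on.
(1, 5): 5² ≡ 3, rhs ≡ 3 → on.
(8, 2): 2² ≡ 4, rhs ≡ 4 → on.
(9, 4): 4² ≡ 5, rhs ≡ 2 → off.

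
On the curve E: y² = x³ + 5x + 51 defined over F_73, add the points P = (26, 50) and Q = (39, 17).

(26, 50) + (39, 17). λ = (17 - 50)/(39 - 26) ≡ 40/13 mod 73. 13⁻¹ ≡ 45 (mod 73) since 13·45 = 585 ≡ 1, so λ ≡ 48.
  x = λ² - 26 - 39 = 2304 - 65 ≡ 49; y = λ·(26 - 49) - 50 ≡ 14. → (49, 14)

(49, 14)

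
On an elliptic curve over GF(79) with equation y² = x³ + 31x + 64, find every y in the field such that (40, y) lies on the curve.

x³ + 31x + 64 = 65304 ≡ 50 (mod 79).
Square roots of 50 mod 79: 34 and 45 (since 34² = 1156 ≡ 50).

34, 45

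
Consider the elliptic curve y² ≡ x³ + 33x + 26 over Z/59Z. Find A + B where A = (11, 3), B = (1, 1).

(14, 20)

(11, 3) + (1, 1). λ = (1 - 3)/(1 - 11) ≡ 57/49 mod 59. 49⁻¹ ≡ 53 (mod 59) since 49·53 = 2597 ≡ 1, so λ ≡ 12.
  x = λ² - 11 - 1 = 144 - 12 ≡ 14; y = λ·(11 - 14) - 3 ≡ 20. → (14, 20)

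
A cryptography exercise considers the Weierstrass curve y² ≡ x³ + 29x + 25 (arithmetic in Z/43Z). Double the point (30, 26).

(32, 3)

tangent at (30, 26): λ = (3·30² + 29)/(2·26) ≡ 20/9. 9⁻¹ ≡ 24 (mod 43), so λ ≡ 20·24 ≡ 7.
  x = λ² - 30 - 30 = 49 - 60 ≡ 32; y = λ·(30 - 32) - 26 ≡ 3. → (32, 3)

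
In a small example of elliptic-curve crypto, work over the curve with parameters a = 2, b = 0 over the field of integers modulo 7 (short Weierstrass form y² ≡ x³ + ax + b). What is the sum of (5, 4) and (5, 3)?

O

The two points share x = 5 and their y-coordinates satisfy 4 + 3 ≡ 0 (mod 7), so they are inverses. Their sum is the point at infinity.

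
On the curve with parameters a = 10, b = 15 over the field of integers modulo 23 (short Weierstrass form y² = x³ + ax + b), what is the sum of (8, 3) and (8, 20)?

O

The two points share x = 8 and their y-coordinates satisfy 3 + 20 ≡ 0 (mod 23), so they are inverses. Their sum is O.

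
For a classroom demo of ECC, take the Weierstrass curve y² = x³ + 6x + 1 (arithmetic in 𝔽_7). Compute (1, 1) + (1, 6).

The two points share x = 1 and their y-coordinates satisfy 1 + 6 ≡ 0 (mod 7), so they are inverses. Their sum is the point at infinity.

O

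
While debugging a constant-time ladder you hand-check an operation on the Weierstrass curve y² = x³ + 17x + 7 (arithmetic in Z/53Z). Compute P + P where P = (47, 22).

tangent at (47, 22): λ = (3·47² + 17)/(2·22) ≡ 19/44. 44⁻¹ ≡ 47 (mod 53) since 44·47 = 2068 ≡ 1, so λ ≡ 19·47 ≡ 45.
  x = λ² - 47 - 47 = 2025 - 94 ≡ 23; y = λ·(47 - 23) - 22 ≡ 51. → (23, 51)

(23, 51)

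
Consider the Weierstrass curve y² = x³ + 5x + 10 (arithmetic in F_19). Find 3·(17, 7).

Write P = (17, 7).
Repeated addition: build up to 3P.
2P: tangent at (17, 7): λ = (3·17² + 5)/(2·7) ≡ 17/14. 14⁻¹ ≡ 15 (mod 19) since 14·15 = 210 ≡ 1, so λ ≡ 17·15 ≡ 8.
  x = λ² - 17 - 17 = 64 - 34 ≡ 11; y = λ·(17 - 11) - 7 ≡ 3. → (11, 3)
3P: (11, 3) + (17, 7). λ = (7 - 3)/(17 - 11) ≡ 4/6 mod 19. 6⁻¹ ≡ 16 (mod 19), so λ ≡ 7.
  x = λ² - 11 - 17 = 49 - 28 ≡ 2; y = λ·(11 - 2) - 3 ≡ 3. → (2, 3)

(2, 3)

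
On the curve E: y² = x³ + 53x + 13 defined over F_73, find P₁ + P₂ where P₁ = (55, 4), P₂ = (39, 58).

(55, 4) + (39, 58). λ = (58 - 4)/(39 - 55) ≡ 54/57 mod 73. 57⁻¹ ≡ 41 (mod 73), so λ ≡ 24.
  x = λ² - 55 - 39 = 576 - 94 ≡ 44; y = λ·(55 - 44) - 4 ≡ 41. → (44, 41)

(44, 41)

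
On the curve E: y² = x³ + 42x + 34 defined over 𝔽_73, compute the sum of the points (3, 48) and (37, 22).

(1, 2)

(3, 48) + (37, 22). λ = (22 - 48)/(37 - 3) ≡ 47/34 mod 73. 34⁻¹ ≡ 58 (mod 73), so λ ≡ 25.
  x = λ² - 3 - 37 = 625 - 40 ≡ 1; y = λ·(3 - 1) - 48 ≡ 2. → (1, 2)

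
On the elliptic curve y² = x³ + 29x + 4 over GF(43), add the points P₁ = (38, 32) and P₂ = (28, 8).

(38, 32) + (28, 8). λ = (8 - 32)/(28 - 38) ≡ 19/33 mod 43. 33⁻¹ ≡ 30 (mod 43) since 33·30 = 990 ≡ 1, so λ ≡ 11.
  x = λ² - 38 - 28 = 121 - 66 ≡ 12; y = λ·(38 - 12) - 32 ≡ 39. → (12, 39)

(12, 39)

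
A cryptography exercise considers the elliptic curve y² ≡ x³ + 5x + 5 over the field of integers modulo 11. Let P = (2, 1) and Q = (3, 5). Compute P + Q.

(0, 7)

(2, 1) + (3, 5). λ = (5 - 1)/(3 - 2) ≡ 4/1 mod 11. 1⁻¹ ≡ 1 (mod 11) since 1·1 = 1 ≡ 1, so λ ≡ 4.
  x = λ² - 2 - 3 = 16 - 5 ≡ 0; y = λ·(2 - 0) - 1 ≡ 7. → (0, 7)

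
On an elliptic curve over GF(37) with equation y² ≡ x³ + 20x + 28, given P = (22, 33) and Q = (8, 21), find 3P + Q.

First 3P:
Repeated addition: build up to 3P.
2P: tangent at (22, 33): λ = (3·22² + 20)/(2·33) ≡ 29/29. 29⁻¹ ≡ 23 (mod 37), so λ ≡ 29·23 ≡ 1.
  x = λ² - 22 - 22 = 1 - 44 ≡ 31; y = λ·(22 - 31) - 33 ≡ 32. → (31, 32)
3P: (31, 32) + (22, 33). λ = (33 - 32)/(22 - 31) ≡ 1/28 mod 37. 28⁻¹ ≡ 4 (mod 37) since 28·4 = 112 ≡ 1, so λ ≡ 4.
  x = λ² - 31 - 22 = 16 - 53 ≡ 0; y = λ·(31 - 0) - 32 ≡ 18. → (0, 18)
3P = (0, 18).
Finally 3P + Q:
(0, 18) + (8, 21). λ = (21 - 18)/(8 - 0) ≡ 3/8 mod 37. 8⁻¹ ≡ 14 (mod 37) since 8·14 = 112 ≡ 1, so λ ≡ 5.
  x = λ² - 0 - 8 = 25 - 8 ≡ 17; y = λ·(0 - 17) - 18 ≡ 8. → (17, 8)

(17, 8)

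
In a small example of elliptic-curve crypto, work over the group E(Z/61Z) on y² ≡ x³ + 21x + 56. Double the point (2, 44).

(60, 41)

tangent at (2, 44): λ = (3·2² + 21)/(2·44) ≡ 33/27. 27⁻¹ ≡ 52 (mod 61), so λ ≡ 33·52 ≡ 8.
  x = λ² - 2 - 2 = 64 - 4 ≡ 60; y = λ·(2 - 60) - 44 ≡ 41. → (60, 41)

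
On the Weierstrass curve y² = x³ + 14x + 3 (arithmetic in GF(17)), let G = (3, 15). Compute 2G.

tangent at (3, 15): λ = (3·3² + 14)/(2·15) ≡ 7/13. 13⁻¹ ≡ 4 (mod 17) since 13·4 = 52 ≡ 1, so λ ≡ 7·4 ≡ 11.
  x = λ² - 3 - 3 = 121 - 6 ≡ 13; y = λ·(3 - 13) - 15 ≡ 11. → (13, 11)

(13, 11)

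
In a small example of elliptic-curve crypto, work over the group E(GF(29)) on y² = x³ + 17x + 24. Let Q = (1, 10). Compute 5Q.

Double-and-add on 5 = (101)₂. Start with Q = (1, 10) for the leading 1-bit.
double: tangent at (1, 10): λ = (3·1² + 17)/(2·10) ≡ 20/20. 20⁻¹ ≡ 16 (mod 29), so λ ≡ 20·16 ≡ 1.
  x = λ² - 1 - 1 = 1 - 2 ≡ 28; y = λ·(1 - 28) - 10 ≡ 21. → (28, 21)
double: tangent at (28, 21): λ = (3·28² + 17)/(2·21) ≡ 20/13. 13⁻¹ ≡ 9 (mod 29), so λ ≡ 20·9 ≡ 6.
  x = λ² - 28 - 28 = 36 - 56 ≡ 9; y = λ·(28 - 9) - 21 ≡ 6. → (9, 6)
add Q: (9, 6) + (1, 10). λ = (10 - 6)/(1 - 9) ≡ 4/21 mod 29. 21⁻¹ ≡ 18 (mod 29) since 21·18 = 378 ≡ 1, so λ ≡ 14.
  x = λ² - 9 - 1 = 196 - 10 ≡ 12; y = λ·(9 - 12) - 6 ≡ 10. → (12, 10)

(12, 10)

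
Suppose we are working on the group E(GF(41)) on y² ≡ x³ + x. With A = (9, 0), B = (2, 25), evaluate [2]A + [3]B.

(2, 16)

First 2A:
Repeated addition: build up to 2A.
2A: (9, 0) + (9, 0): same x and y₁ ≡ -y₂, so the sum is 𝒪.
2A = 𝒪.
Next 3B:
Repeated addition: build up to 3B.
2B: tangent at (2, 25): λ = (3·2² + 1)/(2·25) ≡ 13/9. 9⁻¹ ≡ 32 (mod 41), so λ ≡ 13·32 ≡ 6.
  x = λ² - 2 - 2 = 36 - 4 ≡ 32; y = λ·(2 - 32) - 25 ≡ 0. → (32, 0)
3B: (32, 0) + (2, 25). λ = (25 - 0)/(2 - 32) ≡ 25/11 mod 41. 11⁻¹ ≡ 15 (mod 41) since 11·15 = 165 ≡ 1, so λ ≡ 6.
  x = λ² - 32 - 2 = 36 - 34 ≡ 2; y = λ·(32 - 2) - 0 ≡ 16. → (2, 16)
3B = (2, 16).
Finally 2A + 3B:
𝒪 + (2, 16) = (2, 16) (identity).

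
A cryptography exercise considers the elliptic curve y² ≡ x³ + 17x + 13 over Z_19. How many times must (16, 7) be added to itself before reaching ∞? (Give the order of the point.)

7

2P: tangent at (16, 7): λ = (3·16² + 17)/(2·7) ≡ 6/14. 14⁻¹ ≡ 15 (mod 19) since 14·15 = 210 ≡ 1, so λ ≡ 6·15 ≡ 14.
  x = λ² - 16 - 16 = 196 - 32 ≡ 12; y = λ·(16 - 12) - 7 ≡ 11. → (12, 11)
3P: (12, 11) + (16, 7). λ = (7 - 11)/(16 - 12) ≡ 15/4 mod 19. 4⁻¹ ≡ 5 (mod 19) since 4·5 = 20 ≡ 1, so λ ≡ 18.
  x = λ² - 12 - 16 = 324 - 28 ≡ 11; y = λ·(12 - 11) - 11 ≡ 7. → (11, 7)
4P: (11, 7) + (16, 7). λ = (7 - 7)/(16 - 11) ≡ 0/5 mod 19. 5⁻¹ ≡ 4 (mod 19), so λ ≡ 0.
  x = λ² - 11 - 16 = 0 - 27 ≡ 11; y = λ·(11 - 11) - 7 ≡ 12. → (11, 12)
5P: (11, 12) + (16, 7). λ = (7 - 12)/(16 - 11) ≡ 14/5 mod 19. 5⁻¹ ≡ 4 (mod 19) since 5·4 = 20 ≡ 1, so λ ≡ 18.
  x = λ² - 11 - 16 = 324 - 27 ≡ 12; y = λ·(11 - 12) - 12 ≡ 8. → (12, 8)
6P: (12, 8) + (16, 7). λ = (7 - 8)/(16 - 12) ≡ 18/4 mod 19. 4⁻¹ ≡ 5 (mod 19) since 4·5 = 20 ≡ 1, so λ ≡ 14.
  x = λ² - 12 - 16 = 196 - 28 ≡ 16; y = λ·(12 - 16) - 8 ≡ 12. → (16, 12)
7P: (16, 12) + (16, 7): same x and y₁ ≡ -y₂, so the sum is ∞.
7P = ∞, so the order is 7.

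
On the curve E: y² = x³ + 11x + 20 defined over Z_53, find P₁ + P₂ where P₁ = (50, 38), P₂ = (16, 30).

(23, 12)

(50, 38) + (16, 30). λ = (30 - 38)/(16 - 50) ≡ 45/19 mod 53. 19⁻¹ ≡ 14 (mod 53), so λ ≡ 47.
  x = λ² - 50 - 16 = 2209 - 66 ≡ 23; y = λ·(50 - 23) - 38 ≡ 12. → (23, 12)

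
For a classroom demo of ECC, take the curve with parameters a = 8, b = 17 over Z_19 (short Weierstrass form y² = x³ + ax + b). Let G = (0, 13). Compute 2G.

tangent at (0, 13): λ = (3·0² + 8)/(2·13) ≡ 8/7. 7⁻¹ ≡ 11 (mod 19) since 7·11 = 77 ≡ 1, so λ ≡ 8·11 ≡ 12.
  x = λ² - 0 - 0 = 144 - 0 ≡ 11; y = λ·(0 - 11) - 13 ≡ 7. → (11, 7)

(11, 7)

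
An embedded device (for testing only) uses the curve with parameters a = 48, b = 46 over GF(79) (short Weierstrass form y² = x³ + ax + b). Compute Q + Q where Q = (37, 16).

tangent at (37, 16): λ = (3·37² + 48)/(2·16) ≡ 47/32. 32⁻¹ ≡ 42 (mod 79), so λ ≡ 47·42 ≡ 78.
  x = λ² - 37 - 37 = 6084 - 74 ≡ 6; y = λ·(37 - 6) - 16 ≡ 32. → (6, 32)

(6, 32)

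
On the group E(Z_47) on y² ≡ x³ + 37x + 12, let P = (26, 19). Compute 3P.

Repeated addition: build up to 3P.
2P: tangent at (26, 19): λ = (3·26² + 37)/(2·19) ≡ 44/38. 38⁻¹ ≡ 26 (mod 47), so λ ≡ 44·26 ≡ 16.
  x = λ² - 26 - 26 = 256 - 52 ≡ 16; y = λ·(26 - 16) - 19 ≡ 0. → (16, 0)
3P: (16, 0) + (26, 19). λ = (19 - 0)/(26 - 16) ≡ 19/10 mod 47. 10⁻¹ ≡ 33 (mod 47), so λ ≡ 16.
  x = λ² - 16 - 26 = 256 - 42 ≡ 26; y = λ·(16 - 26) - 0 ≡ 28. → (26, 28)

(26, 28)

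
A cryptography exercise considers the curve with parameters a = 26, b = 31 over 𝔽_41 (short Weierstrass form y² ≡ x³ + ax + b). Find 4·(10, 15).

(34, 11)

Write G = (10, 15).
Repeated addition: build up to 4G.
2G: tangent at (10, 15): λ = (3·10² + 26)/(2·15) ≡ 39/30. 30⁻¹ ≡ 26 (mod 41) since 30·26 = 780 ≡ 1, so λ ≡ 39·26 ≡ 30.
  x = λ² - 10 - 10 = 900 - 20 ≡ 19; y = λ·(10 - 19) - 15 ≡ 2. → (19, 2)
3G: (19, 2) + (10, 15). λ = (15 - 2)/(10 - 19) ≡ 13/32 mod 41. 32⁻¹ ≡ 9 (mod 41), so λ ≡ 35.
  x = λ² - 19 - 10 = 1225 - 29 ≡ 7; y = λ·(19 - 7) - 2 ≡ 8. → (7, 8)
4G: (7, 8) + (10, 15). λ = (15 - 8)/(10 - 7) ≡ 7/3 mod 41. 3⁻¹ ≡ 14 (mod 41), so λ ≡ 16.
  x = λ² - 7 - 10 = 256 - 17 ≡ 34; y = λ·(7 - 34) - 8 ≡ 11. → (34, 11)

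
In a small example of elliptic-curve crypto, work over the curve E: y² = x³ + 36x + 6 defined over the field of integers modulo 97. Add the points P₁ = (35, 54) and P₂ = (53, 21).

(35, 54) + (53, 21). λ = (21 - 54)/(53 - 35) ≡ 64/18 mod 97. 18⁻¹ ≡ 27 (mod 97), so λ ≡ 79.
  x = λ² - 35 - 53 = 6241 - 88 ≡ 42; y = λ·(35 - 42) - 54 ≡ 72. → (42, 72)

(42, 72)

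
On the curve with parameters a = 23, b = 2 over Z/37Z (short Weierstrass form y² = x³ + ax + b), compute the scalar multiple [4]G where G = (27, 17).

Repeated addition: build up to 4G.
2G: tangent at (27, 17): λ = (3·27² + 23)/(2·17) ≡ 27/34. 34⁻¹ ≡ 12 (mod 37), so λ ≡ 27·12 ≡ 28.
  x = λ² - 27 - 27 = 784 - 54 ≡ 27; y = λ·(27 - 27) - 17 ≡ 20. → (27, 20)
3G: (27, 20) + (27, 17): same x and y₁ ≡ -y₂, so the sum is the point at infinity.
4G: the point at infinity + (27, 17) = (27, 17) (identity).

(27, 17)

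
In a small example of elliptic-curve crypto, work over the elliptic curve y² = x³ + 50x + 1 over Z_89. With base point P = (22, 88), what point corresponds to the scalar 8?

Repeated addition: build up to 8P.
2P: tangent at (22, 88): λ = (3·22² + 50)/(2·88) ≡ 78/87. 87⁻¹ ≡ 44 (mod 89) since 87·44 = 3828 ≡ 1, so λ ≡ 78·44 ≡ 50.
  x = λ² - 22 - 22 = 2500 - 44 ≡ 53; y = λ·(22 - 53) - 88 ≡ 53. → (53, 53)
3P: (53, 53) + (22, 88). λ = (88 - 53)/(22 - 53) ≡ 35/58 mod 89. 58⁻¹ ≡ 66 (mod 89) since 58·66 = 3828 ≡ 1, so λ ≡ 85.
  x = λ² - 53 - 22 = 7225 - 75 ≡ 30; y = λ·(53 - 30) - 53 ≡ 33. → (30, 33)
4P: (30, 33) + (22, 88). λ = (88 - 33)/(22 - 30) ≡ 55/81 mod 89. 81⁻¹ ≡ 11 (mod 89) since 81·11 = 891 ≡ 1, so λ ≡ 71.
  x = λ² - 30 - 22 = 5041 - 52 ≡ 5; y = λ·(30 - 5) - 33 ≡ 51. → (5, 51)
5P: (5, 51) + (22, 88). λ = (88 - 51)/(22 - 5) ≡ 37/17 mod 89. 17⁻¹ ≡ 21 (mod 89), so λ ≡ 65.
  x = λ² - 5 - 22 = 4225 - 27 ≡ 15; y = λ·(5 - 15) - 51 ≡ 11. → (15, 11)
6P: (15, 11) + (22, 88). λ = (88 - 11)/(22 - 15) ≡ 77/7 mod 89. 7⁻¹ ≡ 51 (mod 89), so λ ≡ 11.
  x = λ² - 15 - 22 = 121 - 37 ≡ 84; y = λ·(15 - 84) - 11 ≡ 31. → (84, 31)
7P: (84, 31) + (22, 88). λ = (88 - 31)/(22 - 84) ≡ 57/27 mod 89. 27⁻¹ ≡ 33 (mod 89) since 27·33 = 891 ≡ 1, so λ ≡ 12.
  x = λ² - 84 - 22 = 144 - 106 ≡ 38; y = λ·(84 - 38) - 31 ≡ 76. → (38, 76)
8P: (38, 76) + (22, 88). λ = (88 - 76)/(22 - 38) ≡ 12/73 mod 89. 73⁻¹ ≡ 50 (mod 89) since 73·50 = 3650 ≡ 1, so λ ≡ 66.
  x = λ² - 38 - 22 = 4356 - 60 ≡ 24; y = λ·(38 - 24) - 76 ≡ 47. → (24, 47)

(24, 47)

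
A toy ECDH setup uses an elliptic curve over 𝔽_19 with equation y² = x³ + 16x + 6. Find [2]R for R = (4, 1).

(9, 10)

tangent at (4, 1): λ = (3·4² + 16)/(2·1) ≡ 7/2. 2⁻¹ ≡ 10 (mod 19), so λ ≡ 7·10 ≡ 13.
  x = λ² - 4 - 4 = 169 - 8 ≡ 9; y = λ·(4 - 9) - 1 ≡ 10. → (9, 10)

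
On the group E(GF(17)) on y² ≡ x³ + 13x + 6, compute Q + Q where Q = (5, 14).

tangent at (5, 14): λ = (3·5² + 13)/(2·14) ≡ 3/11. 11⁻¹ ≡ 14 (mod 17), so λ ≡ 3·14 ≡ 8.
  x = λ² - 5 - 5 = 64 - 10 ≡ 3; y = λ·(5 - 3) - 14 ≡ 2. → (3, 2)

(3, 2)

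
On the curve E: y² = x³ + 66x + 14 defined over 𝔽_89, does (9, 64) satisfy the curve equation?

yes

y² = 64² ≡ 2; x³ + 66x + 14 = 1337 ≡ 2 (mod 89). 2 = 2.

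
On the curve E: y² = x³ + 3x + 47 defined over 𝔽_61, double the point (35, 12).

tangent at (35, 12): λ = (3·35² + 3)/(2·12) ≡ 18/24. 24⁻¹ ≡ 28 (mod 61) since 24·28 = 672 ≡ 1, so λ ≡ 18·28 ≡ 16.
  x = λ² - 35 - 35 = 256 - 70 ≡ 3; y = λ·(35 - 3) - 12 ≡ 12. → (3, 12)

(3, 12)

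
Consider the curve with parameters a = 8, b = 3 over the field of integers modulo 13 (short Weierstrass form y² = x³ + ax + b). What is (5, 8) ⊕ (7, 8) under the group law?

(5, 8) + (7, 8). λ = (8 - 8)/(7 - 5) ≡ 0/2 mod 13. 2⁻¹ ≡ 7 (mod 13), so λ ≡ 0.
  x = λ² - 5 - 7 = 0 - 12 ≡ 1; y = λ·(5 - 1) - 8 ≡ 5. → (1, 5)

(1, 5)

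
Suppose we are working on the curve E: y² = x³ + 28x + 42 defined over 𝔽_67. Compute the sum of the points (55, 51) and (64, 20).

(31, 45)

(55, 51) + (64, 20). λ = (20 - 51)/(64 - 55) ≡ 36/9 mod 67. 9⁻¹ ≡ 15 (mod 67), so λ ≡ 4.
  x = λ² - 55 - 64 = 16 - 119 ≡ 31; y = λ·(55 - 31) - 51 ≡ 45. → (31, 45)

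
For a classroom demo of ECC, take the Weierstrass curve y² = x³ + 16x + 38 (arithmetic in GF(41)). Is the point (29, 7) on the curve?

no

y² = 7² ≡ 8; x³ + 16x + 38 = 24891 ≡ 4 (mod 41). 8 ≠ 4.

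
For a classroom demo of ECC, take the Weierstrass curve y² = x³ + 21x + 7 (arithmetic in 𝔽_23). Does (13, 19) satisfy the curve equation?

yes

y² = 19² ≡ 16; x³ + 21x + 7 = 2477 ≡ 16 (mod 23). 16 = 16.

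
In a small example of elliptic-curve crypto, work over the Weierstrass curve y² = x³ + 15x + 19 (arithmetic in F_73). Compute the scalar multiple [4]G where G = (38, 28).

Repeated addition: build up to 4G.
2G: tangent at (38, 28): λ = (3·38² + 15)/(2·28) ≡ 40/56. 56⁻¹ ≡ 30 (mod 73) since 56·30 = 1680 ≡ 1, so λ ≡ 40·30 ≡ 32.
  x = λ² - 38 - 38 = 1024 - 76 ≡ 72; y = λ·(38 - 72) - 28 ≡ 52. → (72, 52)
3G: (72, 52) + (38, 28). λ = (28 - 52)/(38 - 72) ≡ 49/39 mod 73. 39⁻¹ ≡ 15 (mod 73), so λ ≡ 5.
  x = λ² - 72 - 38 = 25 - 110 ≡ 61; y = λ·(72 - 61) - 52 ≡ 3. → (61, 3)
4G: (61, 3) + (38, 28). λ = (28 - 3)/(38 - 61) ≡ 25/50 mod 73. 50⁻¹ ≡ 19 (mod 73), so λ ≡ 37.
  x = λ² - 61 - 38 = 1369 - 99 ≡ 29; y = λ·(61 - 29) - 3 ≡ 13. → (29, 13)

(29, 13)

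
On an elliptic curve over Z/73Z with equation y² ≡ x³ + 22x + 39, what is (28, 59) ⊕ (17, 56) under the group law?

(28, 59) + (17, 56). λ = (56 - 59)/(17 - 28) ≡ 70/62 mod 73. 62⁻¹ ≡ 53 (mod 73), so λ ≡ 60.
  x = λ² - 28 - 17 = 3600 - 45 ≡ 51; y = λ·(28 - 51) - 59 ≡ 21. → (51, 21)

(51, 21)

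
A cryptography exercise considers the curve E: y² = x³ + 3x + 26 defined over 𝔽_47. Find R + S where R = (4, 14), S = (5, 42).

(23, 18)

(4, 14) + (5, 42). λ = (42 - 14)/(5 - 4) ≡ 28/1 mod 47. 1⁻¹ ≡ 1 (mod 47) since 1·1 = 1 ≡ 1, so λ ≡ 28.
  x = λ² - 4 - 5 = 784 - 9 ≡ 23; y = λ·(4 - 23) - 14 ≡ 18. → (23, 18)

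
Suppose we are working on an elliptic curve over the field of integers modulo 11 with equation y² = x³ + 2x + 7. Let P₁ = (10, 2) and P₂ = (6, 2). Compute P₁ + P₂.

(10, 2) + (6, 2). λ = (2 - 2)/(6 - 10) ≡ 0/7 mod 11. 7⁻¹ ≡ 8 (mod 11) since 7·8 = 56 ≡ 1, so λ ≡ 0.
  x = λ² - 10 - 6 = 0 - 16 ≡ 6; y = λ·(10 - 6) - 2 ≡ 9. → (6, 9)

(6, 9)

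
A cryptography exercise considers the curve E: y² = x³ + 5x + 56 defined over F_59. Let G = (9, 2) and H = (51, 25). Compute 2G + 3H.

First 2G:
Repeated addition: build up to 2G.
2G: tangent at (9, 2): λ = (3·9² + 5)/(2·2) ≡ 12/4. 4⁻¹ ≡ 15 (mod 59), so λ ≡ 12·15 ≡ 3.
  x = λ² - 9 - 9 = 9 - 18 ≡ 50; y = λ·(9 - 50) - 2 ≡ 52. → (50, 52)
2G = (50, 52).
Next 3H:
Repeated addition: build up to 3H.
2H: tangent at (51, 25): λ = (3·51² + 5)/(2·25) ≡ 20/50. 50⁻¹ ≡ 13 (mod 59) since 50·13 = 650 ≡ 1, so λ ≡ 20·13 ≡ 24.
  x = λ² - 51 - 51 = 576 - 102 ≡ 2; y = λ·(51 - 2) - 25 ≡ 30. → (2, 30)
3H: (2, 30) + (51, 25). λ = (25 - 30)/(51 - 2) ≡ 54/49 mod 59. 49⁻¹ ≡ 53 (mod 59), so λ ≡ 30.
  x = λ² - 2 - 51 = 900 - 53 ≡ 21; y = λ·(2 - 21) - 30 ≡ 49. → (21, 49)
3H = (21, 49).
Finally 2G + 3H:
(50, 52) + (21, 49). λ = (49 - 52)/(21 - 50) ≡ 56/30 mod 59. 30⁻¹ ≡ 2 (mod 59) since 30·2 = 60 ≡ 1, so λ ≡ 53.
  x = λ² - 50 - 21 = 2809 - 71 ≡ 24; y = λ·(50 - 24) - 52 ≡ 28. → (24, 28)

(24, 28)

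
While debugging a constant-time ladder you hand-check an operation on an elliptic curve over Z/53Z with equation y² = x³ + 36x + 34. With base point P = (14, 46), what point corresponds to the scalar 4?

(30, 36)

Double-and-add on 4 = (100)₂. Start with P = (14, 46) for the leading 1-bit.
double: tangent at (14, 46): λ = (3·14² + 36)/(2·46) ≡ 41/39. 39⁻¹ ≡ 34 (mod 53) since 39·34 = 1326 ≡ 1, so λ ≡ 41·34 ≡ 16.
  x = λ² - 14 - 14 = 256 - 28 ≡ 16; y = λ·(14 - 16) - 46 ≡ 28. → (16, 28)
double: tangent at (16, 28): λ = (3·16² + 36)/(2·28) ≡ 9/3. 3⁻¹ ≡ 18 (mod 53), so λ ≡ 9·18 ≡ 3.
  x = λ² - 16 - 16 = 9 - 32 ≡ 30; y = λ·(16 - 30) - 28 ≡ 36. → (30, 36)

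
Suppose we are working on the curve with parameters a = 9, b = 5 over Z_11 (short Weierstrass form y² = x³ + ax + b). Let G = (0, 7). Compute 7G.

Double-and-add on 7 = (111)₂. Start with G = (0, 7) for the leading 1-bit.
double: tangent at (0, 7): λ = (3·0² + 9)/(2·7) ≡ 9/3. 3⁻¹ ≡ 4 (mod 11) since 3·4 = 12 ≡ 1, so λ ≡ 9·4 ≡ 3.
  x = λ² - 0 - 0 = 9 - 0 ≡ 9; y = λ·(0 - 9) - 7 ≡ 10. → (9, 10)
add G: (9, 10) + (0, 7). λ = (7 - 10)/(0 - 9) ≡ 8/2 mod 11. 2⁻¹ ≡ 6 (mod 11), so λ ≡ 4.
  x = λ² - 9 - 0 = 16 - 9 ≡ 7; y = λ·(9 - 7) - 10 ≡ 9. → (7, 9)
double: tangent at (7, 9): λ = (3·7² + 9)/(2·9) ≡ 2/7. 7⁻¹ ≡ 8 (mod 11) since 7·8 = 56 ≡ 1, so λ ≡ 2·8 ≡ 5.
  x = λ² - 7 - 7 = 25 - 14 ≡ 0; y = λ·(7 - 0) - 9 ≡ 4. → (0, 4)
add G: (0, 4) + (0, 7): same x and y₁ ≡ -y₂, so the sum is O.

O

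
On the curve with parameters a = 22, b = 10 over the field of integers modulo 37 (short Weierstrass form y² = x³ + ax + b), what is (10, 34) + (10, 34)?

tangent at (10, 34): λ = (3·10² + 22)/(2·34) ≡ 26/31. 31⁻¹ ≡ 6 (mod 37), so λ ≡ 26·6 ≡ 8.
  x = λ² - 10 - 10 = 64 - 20 ≡ 7; y = λ·(10 - 7) - 34 ≡ 27. → (7, 27)

(7, 27)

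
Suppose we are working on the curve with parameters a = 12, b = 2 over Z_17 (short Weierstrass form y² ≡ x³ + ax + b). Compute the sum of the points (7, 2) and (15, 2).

(7, 2) + (15, 2). λ = (2 - 2)/(15 - 7) ≡ 0/8 mod 17. 8⁻¹ ≡ 15 (mod 17) since 8·15 = 120 ≡ 1, so λ ≡ 0.
  x = λ² - 7 - 15 = 0 - 22 ≡ 12; y = λ·(7 - 12) - 2 ≡ 15. → (12, 15)

(12, 15)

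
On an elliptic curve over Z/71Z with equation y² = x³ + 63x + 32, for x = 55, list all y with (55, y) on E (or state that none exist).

18, 53

x³ + 63x + 32 = 169872 ≡ 40 (mod 71).
Square roots of 40 mod 71: 18 and 53 (since 18² = 324 ≡ 40).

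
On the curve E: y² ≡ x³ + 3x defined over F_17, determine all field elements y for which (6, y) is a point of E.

x³ + 3x + 0 = 234 ≡ 13 (mod 17).
Square roots of 13 mod 17: 8 and 9 (since 8² = 64 ≡ 13).

8, 9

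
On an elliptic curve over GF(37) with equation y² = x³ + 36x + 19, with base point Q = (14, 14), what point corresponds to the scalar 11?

Double-and-add on 11 = (1011)₂. Start with Q = (14, 14) for the leading 1-bit.
double: tangent at (14, 14): λ = (3·14² + 36)/(2·14) ≡ 32/28. 28⁻¹ ≡ 4 (mod 37), so λ ≡ 32·4 ≡ 17.
  x = λ² - 14 - 14 = 289 - 28 ≡ 2; y = λ·(14 - 2) - 14 ≡ 5. → (2, 5)
double: tangent at (2, 5): λ = (3·2² + 36)/(2·5) ≡ 11/10. 10⁻¹ ≡ 26 (mod 37), so λ ≡ 11·26 ≡ 27.
  x = λ² - 2 - 2 = 729 - 4 ≡ 22; y = λ·(2 - 22) - 5 ≡ 10. → (22, 10)
add Q: (22, 10) + (14, 14). λ = (14 - 10)/(14 - 22) ≡ 4/29 mod 37. 29⁻¹ ≡ 23 (mod 37), so λ ≡ 18.
  x = λ² - 22 - 14 = 324 - 36 ≡ 29; y = λ·(22 - 29) - 10 ≡ 12. → (29, 12)
double: tangent at (29, 12): λ = (3·29² + 36)/(2·12) ≡ 6/24. 24⁻¹ ≡ 17 (mod 37), so λ ≡ 6·17 ≡ 28.
  x = λ² - 29 - 29 = 784 - 58 ≡ 23; y = λ·(29 - 23) - 12 ≡ 8. → (23, 8)
add Q: (23, 8) + (14, 14). λ = (14 - 8)/(14 - 23) ≡ 6/28 mod 37. 28⁻¹ ≡ 4 (mod 37), so λ ≡ 24.
  x = λ² - 23 - 14 = 576 - 37 ≡ 21; y = λ·(23 - 21) - 8 ≡ 3. → (21, 3)

(21, 3)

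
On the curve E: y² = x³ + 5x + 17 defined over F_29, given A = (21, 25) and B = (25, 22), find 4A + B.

(2, 8)

First 4A:
Double-and-add on 4 = (100)₂. Start with A = (21, 25) for the leading 1-bit.
double: tangent at (21, 25): λ = (3·21² + 5)/(2·25) ≡ 23/21. 21⁻¹ ≡ 18 (mod 29) since 21·18 = 378 ≡ 1, so λ ≡ 23·18 ≡ 8.
  x = λ² - 21 - 21 = 64 - 42 ≡ 22; y = λ·(21 - 22) - 25 ≡ 25. → (22, 25)
double: tangent at (22, 25): λ = (3·22² + 5)/(2·25) ≡ 7/21. 21⁻¹ ≡ 18 (mod 29) since 21·18 = 378 ≡ 1, so λ ≡ 7·18 ≡ 10.
  x = λ² - 22 - 22 = 100 - 44 ≡ 27; y = λ·(22 - 27) - 25 ≡ 12. → (27, 12)
4A = (27, 12).
Finally 4A + B:
(27, 12) + (25, 22). λ = (22 - 12)/(25 - 27) ≡ 10/27 mod 29. 27⁻¹ ≡ 14 (mod 29), so λ ≡ 24.
  x = λ² - 27 - 25 = 576 - 52 ≡ 2; y = λ·(27 - 2) - 12 ≡ 8. → (2, 8)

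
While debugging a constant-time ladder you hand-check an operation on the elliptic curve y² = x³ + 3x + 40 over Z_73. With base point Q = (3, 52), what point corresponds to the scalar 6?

(10, 62)

Double-and-add on 6 = (110)₂. Start with Q = (3, 52) for the leading 1-bit.
double: tangent at (3, 52): λ = (3·3² + 3)/(2·52) ≡ 30/31. 31⁻¹ ≡ 33 (mod 73), so λ ≡ 30·33 ≡ 41.
  x = λ² - 3 - 3 = 1681 - 6 ≡ 69; y = λ·(3 - 69) - 52 ≡ 16. → (69, 16)
add Q: (69, 16) + (3, 52). λ = (52 - 16)/(3 - 69) ≡ 36/7 mod 73. 7⁻¹ ≡ 21 (mod 73), so λ ≡ 26.
  x = λ² - 69 - 3 = 676 - 72 ≡ 20; y = λ·(69 - 20) - 16 ≡ 17. → (20, 17)
double: tangent at (20, 17): λ = (3·20² + 3)/(2·17) ≡ 35/34. 34⁻¹ ≡ 58 (mod 73), so λ ≡ 35·58 ≡ 59.
  x = λ² - 20 - 20 = 3481 - 40 ≡ 10; y = λ·(20 - 10) - 17 ≡ 62. → (10, 62)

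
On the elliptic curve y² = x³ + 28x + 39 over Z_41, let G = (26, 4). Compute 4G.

(24, 29)

Repeated addition: build up to 4G.
2G: tangent at (26, 4): λ = (3·26² + 28)/(2·4) ≡ 6/8. 8⁻¹ ≡ 36 (mod 41), so λ ≡ 6·36 ≡ 11.
  x = λ² - 26 - 26 = 121 - 52 ≡ 28; y = λ·(26 - 28) - 4 ≡ 15. → (28, 15)
3G: (28, 15) + (26, 4). λ = (4 - 15)/(26 - 28) ≡ 30/39 mod 41. 39⁻¹ ≡ 20 (mod 41), so λ ≡ 26.
  x = λ² - 28 - 26 = 676 - 54 ≡ 7; y = λ·(28 - 7) - 15 ≡ 39. → (7, 39)
4G: (7, 39) + (26, 4). λ = (4 - 39)/(26 - 7) ≡ 6/19 mod 41. 19⁻¹ ≡ 13 (mod 41), so λ ≡ 37.
  x = λ² - 7 - 26 = 1369 - 33 ≡ 24; y = λ·(7 - 24) - 39 ≡ 29. → (24, 29)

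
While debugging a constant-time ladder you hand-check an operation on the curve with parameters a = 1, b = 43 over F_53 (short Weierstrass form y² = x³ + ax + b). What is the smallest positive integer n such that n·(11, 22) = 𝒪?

2P: tangent at (11, 22): λ = (3·11² + 1)/(2·22) ≡ 46/44. 44⁻¹ ≡ 47 (mod 53) since 44·47 = 2068 ≡ 1, so λ ≡ 46·47 ≡ 42.
  x = λ² - 11 - 11 = 1764 - 22 ≡ 46; y = λ·(11 - 46) - 22 ≡ 45. → (46, 45)
3P: (46, 45) + (11, 22). λ = (22 - 45)/(11 - 46) ≡ 30/18 mod 53. 18⁻¹ ≡ 3 (mod 53) since 18·3 = 54 ≡ 1, so λ ≡ 37.
  x = λ² - 46 - 11 = 1369 - 57 ≡ 40; y = λ·(46 - 40) - 45 ≡ 18. → (40, 18)
4P: (40, 18) + (11, 22). λ = (22 - 18)/(11 - 40) ≡ 4/24 mod 53. 24⁻¹ ≡ 42 (mod 53), so λ ≡ 9.
  x = λ² - 40 - 11 = 81 - 51 ≡ 30; y = λ·(40 - 30) - 18 ≡ 19. → (30, 19)
5P: (30, 19) + (11, 22). λ = (22 - 19)/(11 - 30) ≡ 3/34 mod 53. 34⁻¹ ≡ 39 (mod 53), so λ ≡ 11.
  x = λ² - 30 - 11 = 121 - 41 ≡ 27; y = λ·(30 - 27) - 19 ≡ 14. → (27, 14)
6P: (27, 14) + (11, 22). λ = (22 - 14)/(11 - 27) ≡ 8/37 mod 53. 37⁻¹ ≡ 43 (mod 53), so λ ≡ 26.
  x = λ² - 27 - 11 = 676 - 38 ≡ 2; y = λ·(27 - 2) - 14 ≡ 0. → (2, 0)
7P: (2, 0) + (11, 22). λ = (22 - 0)/(11 - 2) ≡ 22/9 mod 53. 9⁻¹ ≡ 6 (mod 53) since 9·6 = 54 ≡ 1, so λ ≡ 26.
  x = λ² - 2 - 11 = 676 - 13 ≡ 27; y = λ·(2 - 27) - 0 ≡ 39. → (27, 39)
8P: (27, 39) + (11, 22). λ = (22 - 39)/(11 - 27) ≡ 36/37 mod 53. 37⁻¹ ≡ 43 (mod 53), so λ ≡ 11.
  x = λ² - 27 - 11 = 121 - 38 ≡ 30; y = λ·(27 - 30) - 39 ≡ 34. → (30, 34)
9P: (30, 34) + (11, 22). λ = (22 - 34)/(11 - 30) ≡ 41/34 mod 53. 34⁻¹ ≡ 39 (mod 53), so λ ≡ 9.
  x = λ² - 30 - 11 = 81 - 41 ≡ 40; y = λ·(30 - 40) - 34 ≡ 35. → (40, 35)
10P: (40, 35) + (11, 22). λ = (22 - 35)/(11 - 40) ≡ 40/24 mod 53. 24⁻¹ ≡ 42 (mod 53) since 24·42 = 1008 ≡ 1, so λ ≡ 37.
  x = λ² - 40 - 11 = 1369 - 51 ≡ 46; y = λ·(40 - 46) - 35 ≡ 8. → (46, 8)
11P: (46, 8) + (11, 22). λ = (22 - 8)/(11 - 46) ≡ 14/18 mod 53. 18⁻¹ ≡ 3 (mod 53) since 18·3 = 54 ≡ 1, so λ ≡ 42.
  x = λ² - 46 - 11 = 1764 - 57 ≡ 11; y = λ·(46 - 11) - 8 ≡ 31. → (11, 31)
12P: (11, 31) + (11, 22): same x and y₁ ≡ -y₂, so the sum is 𝒪.
12P = 𝒪, so the order is 12.

12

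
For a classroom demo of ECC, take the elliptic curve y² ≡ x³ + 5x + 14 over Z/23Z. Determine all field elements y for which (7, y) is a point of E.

x³ + 5x + 14 = 392 ≡ 1 (mod 23).
Square roots of 1 mod 23: 1 and 22 (since 1² = 1 ≡ 1).

1, 22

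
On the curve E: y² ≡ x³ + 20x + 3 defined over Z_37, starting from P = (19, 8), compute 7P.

Repeated addition: build up to 7P.
2P: tangent at (19, 8): λ = (3·19² + 20)/(2·8) ≡ 30/16. 16⁻¹ ≡ 7 (mod 37) since 16·7 = 112 ≡ 1, so λ ≡ 30·7 ≡ 25.
  x = λ² - 19 - 19 = 625 - 38 ≡ 32; y = λ·(19 - 32) - 8 ≡ 0. → (32, 0)
3P: (32, 0) + (19, 8). λ = (8 - 0)/(19 - 32) ≡ 8/24 mod 37. 24⁻¹ ≡ 17 (mod 37) since 24·17 = 408 ≡ 1, so λ ≡ 25.
  x = λ² - 32 - 19 = 625 - 51 ≡ 19; y = λ·(32 - 19) - 0 ≡ 29. → (19, 29)
4P: (19, 29) + (19, 8): same x and y₁ ≡ -y₂, so the sum is 𝒪.
5P: 𝒪 + (19, 8) = (19, 8) (identity).
6P: tangent at (19, 8): λ = (3·19² + 20)/(2·8) ≡ 30/16. 16⁻¹ ≡ 7 (mod 37), so λ ≡ 30·7 ≡ 25.
  x = λ² - 19 - 19 = 625 - 38 ≡ 32; y = λ·(19 - 32) - 8 ≡ 0. → (32, 0)
7P: (32, 0) + (19, 8). λ = (8 - 0)/(19 - 32) ≡ 8/24 mod 37. 24⁻¹ ≡ 17 (mod 37) since 24·17 = 408 ≡ 1, so λ ≡ 25.
  x = λ² - 32 - 19 = 625 - 51 ≡ 19; y = λ·(32 - 19) - 0 ≡ 29. → (19, 29)

(19, 29)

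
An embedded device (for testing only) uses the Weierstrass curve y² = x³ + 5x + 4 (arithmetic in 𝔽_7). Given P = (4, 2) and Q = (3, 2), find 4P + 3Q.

(5, 0)

First 4P:
Repeated addition: build up to 4P.
2P: tangent at (4, 2): λ = (3·4² + 5)/(2·2) ≡ 4/4. 4⁻¹ ≡ 2 (mod 7) since 4·2 = 8 ≡ 1, so λ ≡ 4·2 ≡ 1.
  x = λ² - 4 - 4 = 1 - 8 ≡ 0; y = λ·(4 - 0) - 2 ≡ 2. → (0, 2)
3P: (0, 2) + (4, 2). λ = (2 - 2)/(4 - 0) ≡ 0/4 mod 7. 4⁻¹ ≡ 2 (mod 7) since 4·2 = 8 ≡ 1, so λ ≡ 0.
  x = λ² - 0 - 4 = 0 - 4 ≡ 3; y = λ·(0 - 3) - 2 ≡ 5. → (3, 5)
4P: (3, 5) + (4, 2). λ = (2 - 5)/(4 - 3) ≡ 4/1 mod 7. 1⁻¹ ≡ 1 (mod 7) since 1·1 = 1 ≡ 1, so λ ≡ 4.
  x = λ² - 3 - 4 = 16 - 7 ≡ 2; y = λ·(3 - 2) - 5 ≡ 6. → (2, 6)
4P = (2, 6).
Next 3Q:
Repeated addition: build up to 3Q.
2Q: tangent at (3, 2): λ = (3·3² + 5)/(2·2) ≡ 4/4. 4⁻¹ ≡ 2 (mod 7) since 4·2 = 8 ≡ 1, so λ ≡ 4·2 ≡ 1.
  x = λ² - 3 - 3 = 1 - 6 ≡ 2; y = λ·(3 - 2) - 2 ≡ 6. → (2, 6)
3Q: (2, 6) + (3, 2). λ = (2 - 6)/(3 - 2) ≡ 3/1 mod 7. 1⁻¹ ≡ 1 (mod 7) since 1·1 = 1 ≡ 1, so λ ≡ 3.
  x = λ² - 2 - 3 = 9 - 5 ≡ 4; y = λ·(2 - 4) - 6 ≡ 2. → (4, 2)
3Q = (4, 2).
Finally 4P + 3Q:
(2, 6) + (4, 2). λ = (2 - 6)/(4 - 2) ≡ 3/2 mod 7. 2⁻¹ ≡ 4 (mod 7), so λ ≡ 5.
  x = λ² - 2 - 4 = 25 - 6 ≡ 5; y = λ·(2 - 5) - 6 ≡ 0. → (5, 0)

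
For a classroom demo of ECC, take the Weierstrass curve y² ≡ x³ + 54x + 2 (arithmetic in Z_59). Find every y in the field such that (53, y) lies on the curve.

none

x³ + 54x + 2 = 151741 ≡ 52 (mod 59).
52 is a non-residue mod 59; no y exists.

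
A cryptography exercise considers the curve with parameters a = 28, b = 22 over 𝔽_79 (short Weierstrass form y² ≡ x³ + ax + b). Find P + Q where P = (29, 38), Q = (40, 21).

(15, 5)

(29, 38) + (40, 21). λ = (21 - 38)/(40 - 29) ≡ 62/11 mod 79. 11⁻¹ ≡ 36 (mod 79), so λ ≡ 20.
  x = λ² - 29 - 40 = 400 - 69 ≡ 15; y = λ·(29 - 15) - 38 ≡ 5. → (15, 5)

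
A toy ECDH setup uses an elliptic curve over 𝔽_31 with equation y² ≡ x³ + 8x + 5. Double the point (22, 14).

tangent at (22, 14): λ = (3·22² + 8)/(2·14) ≡ 3/28. 28⁻¹ ≡ 10 (mod 31), so λ ≡ 3·10 ≡ 30.
  x = λ² - 22 - 22 = 900 - 44 ≡ 19; y = λ·(22 - 19) - 14 ≡ 14. → (19, 14)

(19, 14)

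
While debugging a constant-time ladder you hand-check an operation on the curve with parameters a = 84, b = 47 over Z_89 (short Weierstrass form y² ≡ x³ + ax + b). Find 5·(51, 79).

(73, 6)

Write P = (51, 79).
Double-and-add on 5 = (101)₂. Start with P = (51, 79) for the leading 1-bit.
double: tangent at (51, 79): λ = (3·51² + 84)/(2·79) ≡ 55/69. 69⁻¹ ≡ 40 (mod 89), so λ ≡ 55·40 ≡ 64.
  x = λ² - 51 - 51 = 4096 - 102 ≡ 78; y = λ·(51 - 78) - 79 ≡ 62. → (78, 62)
double: tangent at (78, 62): λ = (3·78² + 84)/(2·62) ≡ 2/35. 35⁻¹ ≡ 28 (mod 89), so λ ≡ 2·28 ≡ 56.
  x = λ² - 78 - 78 = 3136 - 156 ≡ 43; y = λ·(78 - 43) - 62 ≡ 29. → (43, 29)
add P: (43, 29) + (51, 79). λ = (79 - 29)/(51 - 43) ≡ 50/8 mod 89. 8⁻¹ ≡ 78 (mod 89), so λ ≡ 73.
  x = λ² - 43 - 51 = 5329 - 94 ≡ 73; y = λ·(43 - 73) - 29 ≡ 6. → (73, 6)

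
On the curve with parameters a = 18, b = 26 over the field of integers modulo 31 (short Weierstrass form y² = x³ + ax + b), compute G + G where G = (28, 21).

tangent at (28, 21): λ = (3·28² + 18)/(2·21) ≡ 14/11. 11⁻¹ ≡ 17 (mod 31) since 11·17 = 187 ≡ 1, so λ ≡ 14·17 ≡ 21.
  x = λ² - 28 - 28 = 441 - 56 ≡ 13; y = λ·(28 - 13) - 21 ≡ 15. → (13, 15)

(13, 15)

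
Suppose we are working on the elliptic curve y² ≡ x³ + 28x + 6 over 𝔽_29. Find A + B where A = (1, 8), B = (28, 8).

(0, 21)

(1, 8) + (28, 8). λ = (8 - 8)/(28 - 1) ≡ 0/27 mod 29. 27⁻¹ ≡ 14 (mod 29) since 27·14 = 378 ≡ 1, so λ ≡ 0.
  x = λ² - 1 - 28 = 0 - 29 ≡ 0; y = λ·(1 - 0) - 8 ≡ 21. → (0, 21)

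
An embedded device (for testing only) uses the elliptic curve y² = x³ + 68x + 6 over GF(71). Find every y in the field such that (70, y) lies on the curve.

x³ + 68x + 6 = 347766 ≡ 8 (mod 71).
Square roots of 8 mod 71: 24 and 47 (since 24² = 576 ≡ 8).

24, 47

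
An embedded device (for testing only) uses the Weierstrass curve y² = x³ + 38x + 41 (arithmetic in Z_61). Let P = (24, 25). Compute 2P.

tangent at (24, 25): λ = (3·24² + 38)/(2·25) ≡ 58/50. 50⁻¹ ≡ 11 (mod 61) since 50·11 = 550 ≡ 1, so λ ≡ 58·11 ≡ 28.
  x = λ² - 24 - 24 = 784 - 48 ≡ 4; y = λ·(24 - 4) - 25 ≡ 47. → (4, 47)

(4, 47)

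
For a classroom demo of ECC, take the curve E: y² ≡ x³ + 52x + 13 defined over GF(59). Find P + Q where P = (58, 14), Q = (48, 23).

(37, 32)

(58, 14) + (48, 23). λ = (23 - 14)/(48 - 58) ≡ 9/49 mod 59. 49⁻¹ ≡ 53 (mod 59) since 49·53 = 2597 ≡ 1, so λ ≡ 5.
  x = λ² - 58 - 48 = 25 - 106 ≡ 37; y = λ·(58 - 37) - 14 ≡ 32. → (37, 32)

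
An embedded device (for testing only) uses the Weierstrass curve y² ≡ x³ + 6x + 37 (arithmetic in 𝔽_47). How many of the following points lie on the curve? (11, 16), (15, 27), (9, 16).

(11, 16): 16² ≡ 21, rhs ≡ 24 → off.
(15, 27): 27² ≡ 24, rhs ≡ 24 → on.
(9, 16): 16² ≡ 21, rhs ≡ 21 → on.

2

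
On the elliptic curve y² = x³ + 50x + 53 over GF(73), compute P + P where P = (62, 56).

tangent at (62, 56): λ = (3·62² + 50)/(2·56) ≡ 48/39. 39⁻¹ ≡ 15 (mod 73) since 39·15 = 585 ≡ 1, so λ ≡ 48·15 ≡ 63.
  x = λ² - 62 - 62 = 3969 - 124 ≡ 49; y = λ·(62 - 49) - 56 ≡ 33. → (49, 33)

(49, 33)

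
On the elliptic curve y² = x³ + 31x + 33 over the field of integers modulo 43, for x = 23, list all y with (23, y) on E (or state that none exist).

20, 23

x³ + 31x + 33 = 12913 ≡ 13 (mod 43).
Square roots of 13 mod 43: 20 and 23 (since 20² = 400 ≡ 13).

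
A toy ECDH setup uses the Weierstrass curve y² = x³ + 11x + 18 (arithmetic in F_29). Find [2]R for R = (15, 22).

tangent at (15, 22): λ = (3·15² + 11)/(2·22) ≡ 19/15. 15⁻¹ ≡ 2 (mod 29) since 15·2 = 30 ≡ 1, so λ ≡ 19·2 ≡ 9.
  x = λ² - 15 - 15 = 81 - 30 ≡ 22; y = λ·(15 - 22) - 22 ≡ 2. → (22, 2)

(22, 2)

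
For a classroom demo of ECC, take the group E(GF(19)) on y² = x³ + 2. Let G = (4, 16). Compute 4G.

Repeated addition: build up to 4G.
2G: tangent at (4, 16): λ = (3·4² + 0)/(2·16) ≡ 10/13. 13⁻¹ ≡ 3 (mod 19), so λ ≡ 10·3 ≡ 11.
  x = λ² - 4 - 4 = 121 - 8 ≡ 18; y = λ·(4 - 18) - 16 ≡ 1. → (18, 1)
3G: (18, 1) + (4, 16). λ = (16 - 1)/(4 - 18) ≡ 15/5 mod 19. 5⁻¹ ≡ 4 (mod 19), so λ ≡ 3.
  x = λ² - 18 - 4 = 9 - 22 ≡ 6; y = λ·(18 - 6) - 1 ≡ 16. → (6, 16)
4G: (6, 16) + (4, 16). λ = (16 - 16)/(4 - 6) ≡ 0/17 mod 19. 17⁻¹ ≡ 9 (mod 19), so λ ≡ 0.
  x = λ² - 6 - 4 = 0 - 10 ≡ 9; y = λ·(6 - 9) - 16 ≡ 3. → (9, 3)

(9, 3)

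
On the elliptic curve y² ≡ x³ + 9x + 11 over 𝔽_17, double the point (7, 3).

(16, 1)

tangent at (7, 3): λ = (3·7² + 9)/(2·3) ≡ 3/6. 6⁻¹ ≡ 3 (mod 17) since 6·3 = 18 ≡ 1, so λ ≡ 3·3 ≡ 9.
  x = λ² - 7 - 7 = 81 - 14 ≡ 16; y = λ·(7 - 16) - 3 ≡ 1. → (16, 1)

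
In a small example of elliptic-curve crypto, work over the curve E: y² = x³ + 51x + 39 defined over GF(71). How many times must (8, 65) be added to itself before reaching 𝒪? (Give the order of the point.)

3

2P: tangent at (8, 65): λ = (3·8² + 51)/(2·65) ≡ 30/59. 59⁻¹ ≡ 65 (mod 71), so λ ≡ 30·65 ≡ 33.
  x = λ² - 8 - 8 = 1089 - 16 ≡ 8; y = λ·(8 - 8) - 65 ≡ 6. → (8, 6)
3P: (8, 6) + (8, 65): same x and y₁ ≡ -y₂, so the sum is 𝒪.
3P = 𝒪, so the order is 3.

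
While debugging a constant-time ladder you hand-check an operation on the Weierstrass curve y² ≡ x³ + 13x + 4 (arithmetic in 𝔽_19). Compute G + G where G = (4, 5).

tangent at (4, 5): λ = (3·4² + 13)/(2·5) ≡ 4/10. 10⁻¹ ≡ 2 (mod 19), so λ ≡ 4·2 ≡ 8.
  x = λ² - 4 - 4 = 64 - 8 ≡ 18; y = λ·(4 - 18) - 5 ≡ 16. → (18, 16)

(18, 16)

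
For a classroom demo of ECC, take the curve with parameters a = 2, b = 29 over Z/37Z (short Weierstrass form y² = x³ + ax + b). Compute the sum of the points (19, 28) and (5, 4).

(25, 4)

(19, 28) + (5, 4). λ = (4 - 28)/(5 - 19) ≡ 13/23 mod 37. 23⁻¹ ≡ 29 (mod 37) since 23·29 = 667 ≡ 1, so λ ≡ 7.
  x = λ² - 19 - 5 = 49 - 24 ≡ 25; y = λ·(19 - 25) - 28 ≡ 4. → (25, 4)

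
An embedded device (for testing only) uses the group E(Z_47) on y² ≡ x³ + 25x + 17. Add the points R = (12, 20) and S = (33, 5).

(12, 20) + (33, 5). λ = (5 - 20)/(33 - 12) ≡ 32/21 mod 47. 21⁻¹ ≡ 9 (mod 47), so λ ≡ 6.
  x = λ² - 12 - 33 = 36 - 45 ≡ 38; y = λ·(12 - 38) - 20 ≡ 12. → (38, 12)

(38, 12)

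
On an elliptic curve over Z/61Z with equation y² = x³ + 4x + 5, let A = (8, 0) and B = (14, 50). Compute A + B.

(8, 0) + (14, 50). λ = (50 - 0)/(14 - 8) ≡ 50/6 mod 61. 6⁻¹ ≡ 51 (mod 61), so λ ≡ 49.
  x = λ² - 8 - 14 = 2401 - 22 ≡ 0; y = λ·(8 - 0) - 0 ≡ 26. → (0, 26)

(0, 26)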